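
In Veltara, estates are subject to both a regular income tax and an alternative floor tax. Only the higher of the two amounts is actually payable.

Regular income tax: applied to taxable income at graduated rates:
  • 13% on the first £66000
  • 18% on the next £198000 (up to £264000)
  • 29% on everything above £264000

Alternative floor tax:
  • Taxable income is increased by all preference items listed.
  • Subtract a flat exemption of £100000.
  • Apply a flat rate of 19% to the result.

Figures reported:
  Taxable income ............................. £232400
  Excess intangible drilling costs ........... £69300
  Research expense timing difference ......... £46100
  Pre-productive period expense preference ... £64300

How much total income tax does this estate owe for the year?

£59299

Alternative floor tax:
  Adjusted income: £232400 + £69300 + £46100 + £64300 = £412100
  Less exemption £100000 → base £312100
  £312100 × 19% = £59299

Regular income tax:
  £66000 × 13% = £8580
  £166400 × 18% = £29952
  → £38532

£59299 > £38532, so the alternative floor tax is the binding amount.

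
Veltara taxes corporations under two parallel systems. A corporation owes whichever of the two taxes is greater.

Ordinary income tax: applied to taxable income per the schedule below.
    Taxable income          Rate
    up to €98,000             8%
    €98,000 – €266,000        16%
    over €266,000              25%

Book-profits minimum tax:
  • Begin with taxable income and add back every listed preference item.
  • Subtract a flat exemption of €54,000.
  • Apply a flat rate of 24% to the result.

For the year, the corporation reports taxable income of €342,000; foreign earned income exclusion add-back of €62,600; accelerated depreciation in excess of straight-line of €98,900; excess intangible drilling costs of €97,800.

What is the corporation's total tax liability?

€131,352

Ordinary income tax:
  €98,000 × 8% = €7,840
  €168,000 × 16% = €26,880
  €76,000 × 25% = €19,000
  → €53,720

Book-profits minimum tax:
  Adjusted income: €342,000 + €62,600 + €98,900 + €97,800 = €601,300
  Less exemption €54,000 → base €547,300
  €547,300 × 24% = €131,352

€131,352 > €53,720, so the book-profits minimum tax is the binding amount.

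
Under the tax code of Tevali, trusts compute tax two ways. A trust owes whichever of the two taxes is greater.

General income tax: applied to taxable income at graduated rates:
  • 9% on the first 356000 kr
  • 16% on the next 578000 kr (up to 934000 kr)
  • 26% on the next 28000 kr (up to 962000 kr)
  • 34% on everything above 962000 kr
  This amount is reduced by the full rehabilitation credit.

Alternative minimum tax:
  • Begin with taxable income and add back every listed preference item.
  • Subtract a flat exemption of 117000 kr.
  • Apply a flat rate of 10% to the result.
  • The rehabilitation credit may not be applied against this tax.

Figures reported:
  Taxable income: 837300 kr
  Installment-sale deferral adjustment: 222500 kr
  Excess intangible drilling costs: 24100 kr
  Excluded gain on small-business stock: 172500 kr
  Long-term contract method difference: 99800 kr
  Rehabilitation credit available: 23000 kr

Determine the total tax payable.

123920 kr

Alternative minimum tax:
  Adjusted income: 837300 kr + 222500 kr + 24100 kr + 172500 kr + 99800 kr = 1356200 kr
  Less exemption 117000 kr → base 1239200 kr
  1239200 kr × 10% = 123920 kr

General income tax:
  356000 kr × 9% = 32040 kr
  481300 kr × 16% = 77008 kr
  → 109048 kr
  Less rehabilitation credit 23000 kr → 86048 kr

123920 kr > 86048 kr, so the alternative minimum tax is the binding amount.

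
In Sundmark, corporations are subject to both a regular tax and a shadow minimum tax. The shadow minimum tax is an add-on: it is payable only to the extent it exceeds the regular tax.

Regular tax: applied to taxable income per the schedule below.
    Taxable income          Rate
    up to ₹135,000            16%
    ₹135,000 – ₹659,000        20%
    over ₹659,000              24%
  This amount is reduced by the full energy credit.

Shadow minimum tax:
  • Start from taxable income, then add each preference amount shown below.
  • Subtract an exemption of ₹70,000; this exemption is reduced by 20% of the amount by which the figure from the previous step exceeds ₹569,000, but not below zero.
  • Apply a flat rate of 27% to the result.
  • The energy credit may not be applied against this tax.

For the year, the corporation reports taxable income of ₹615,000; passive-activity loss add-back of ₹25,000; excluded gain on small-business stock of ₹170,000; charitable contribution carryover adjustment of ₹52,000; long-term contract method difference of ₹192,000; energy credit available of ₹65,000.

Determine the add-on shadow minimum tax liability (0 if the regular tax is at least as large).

Regular tax:
  ₹135,000 × 16% = ₹21,600
  ₹480,000 × 20% = ₹96,000
  → ₹117,600
  Less energy credit ₹65,000 → ₹52,600

Shadow minimum tax:
  Adjusted income: ₹615,000 + ₹25,000 + ₹170,000 + ₹52,000 + ₹192,000 = ₹1,054,000
  Exemption: 20% × (₹1,054,000 − ₹569,000) = ₹97,000 ≥ ₹70,000, so the exemption is fully phased out
  Base: ₹1,054,000 − ₹0 = ₹1,054,000
  ₹1,054,000 × 27% = ₹284,580

Excess of shadow minimum tax over regular tax: ₹284,580 − ₹52,600 = ₹231,980.

₹231,980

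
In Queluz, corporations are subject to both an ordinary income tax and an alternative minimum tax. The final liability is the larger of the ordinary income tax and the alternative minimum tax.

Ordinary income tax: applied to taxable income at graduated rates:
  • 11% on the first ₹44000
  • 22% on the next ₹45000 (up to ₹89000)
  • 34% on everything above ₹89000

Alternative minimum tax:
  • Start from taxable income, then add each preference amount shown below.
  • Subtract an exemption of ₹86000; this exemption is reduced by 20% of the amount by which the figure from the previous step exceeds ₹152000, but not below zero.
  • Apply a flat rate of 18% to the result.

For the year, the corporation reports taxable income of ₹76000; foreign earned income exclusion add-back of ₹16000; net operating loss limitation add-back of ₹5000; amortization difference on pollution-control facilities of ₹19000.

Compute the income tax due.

Ordinary income tax:
  ₹44000 × 11% = ₹4840
  ₹32000 × 22% = ₹7040
  → ₹11880

Alternative minimum tax:
  Adjusted income: ₹76000 + ₹16000 + ₹5000 + ₹19000 = ₹116000
  Exemption: ₹116000 ≤ ₹152000, so full ₹86000 applies
  Base: ₹116000 − ₹86000 = ₹30000
  ₹30000 × 18% = ₹5400

₹11880 > ₹5400, so the ordinary income tax governs.

₹11880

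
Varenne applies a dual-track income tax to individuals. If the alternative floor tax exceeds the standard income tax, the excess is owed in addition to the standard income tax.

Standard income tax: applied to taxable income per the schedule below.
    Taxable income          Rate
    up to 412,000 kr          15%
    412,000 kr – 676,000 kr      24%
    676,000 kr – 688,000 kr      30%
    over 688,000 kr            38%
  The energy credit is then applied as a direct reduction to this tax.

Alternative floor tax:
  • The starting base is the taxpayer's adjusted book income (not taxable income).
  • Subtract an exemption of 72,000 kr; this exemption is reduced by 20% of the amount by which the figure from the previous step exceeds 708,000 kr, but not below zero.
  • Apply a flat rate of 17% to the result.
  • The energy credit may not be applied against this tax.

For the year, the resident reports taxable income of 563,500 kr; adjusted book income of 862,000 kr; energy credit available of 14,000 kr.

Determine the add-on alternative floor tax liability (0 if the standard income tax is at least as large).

Standard income tax:
  412,000 kr × 15% = 61,800 kr
  151,500 kr × 24% = 36,360 kr
  → 98,160 kr
  Less energy credit 14,000 kr → 84,160 kr

Alternative floor tax:
  Base (adjusted book income): 862,000 kr
  Exemption: 72,000 kr − 20% × (862,000 kr − 708,000 kr) = 72,000 kr − 30,800 kr = 41,200 kr
  Base: 862,000 kr − 41,200 kr = 820,800 kr
  820,800 kr × 17% = 139,536 kr

Excess of alternative floor tax over standard income tax: 139,536 kr − 84,160 kr = 55,376 kr.

55,376 kr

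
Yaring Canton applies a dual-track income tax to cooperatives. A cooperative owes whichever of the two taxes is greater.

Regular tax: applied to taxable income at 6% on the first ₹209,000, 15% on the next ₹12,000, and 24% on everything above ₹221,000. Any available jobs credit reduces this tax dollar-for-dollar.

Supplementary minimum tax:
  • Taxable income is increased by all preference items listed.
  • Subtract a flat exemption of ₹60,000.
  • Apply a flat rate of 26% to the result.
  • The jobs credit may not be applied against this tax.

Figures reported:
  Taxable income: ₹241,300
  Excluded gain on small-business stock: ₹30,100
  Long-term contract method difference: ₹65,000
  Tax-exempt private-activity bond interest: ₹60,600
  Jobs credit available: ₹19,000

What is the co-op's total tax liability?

₹87,620

Regular tax:
  ₹209,000 × 6% = ₹12,540
  ₹12,000 × 15% = ₹1,800
  ₹20,300 × 24% = ₹4,872
  → ₹19,212
  Less jobs credit ₹19,000 → ₹212

Supplementary minimum tax:
  Adjusted income: ₹241,300 + ₹30,100 + ₹65,000 + ₹60,600 = ₹397,000
  Less exemption ₹60,000 → base ₹337,000
  ₹337,000 × 26% = ₹87,620

₹87,620 > ₹212, so the supplementary minimum tax is the binding amount.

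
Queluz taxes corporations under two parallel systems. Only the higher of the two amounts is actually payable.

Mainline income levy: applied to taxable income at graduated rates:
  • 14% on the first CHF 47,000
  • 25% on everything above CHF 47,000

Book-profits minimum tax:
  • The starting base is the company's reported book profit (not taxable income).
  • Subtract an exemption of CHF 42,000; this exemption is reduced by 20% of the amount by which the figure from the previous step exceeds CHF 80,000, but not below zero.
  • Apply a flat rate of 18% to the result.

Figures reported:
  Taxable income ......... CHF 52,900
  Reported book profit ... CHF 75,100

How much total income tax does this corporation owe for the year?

CHF 8,055

Mainline income levy:
  CHF 47,000 × 14% = CHF 6,580
  CHF 5,900 × 25% = CHF 1,475
  → CHF 8,055

Book-profits minimum tax:
  Base (reported book profit): CHF 75,100
  Exemption: CHF 75,100 ≤ CHF 80,000, so full CHF 42,000 applies
  Base: CHF 75,100 − CHF 42,000 = CHF 33,100
  CHF 33,100 × 18% = CHF 5,958

CHF 8,055 > CHF 5,958, so the mainline income levy governs.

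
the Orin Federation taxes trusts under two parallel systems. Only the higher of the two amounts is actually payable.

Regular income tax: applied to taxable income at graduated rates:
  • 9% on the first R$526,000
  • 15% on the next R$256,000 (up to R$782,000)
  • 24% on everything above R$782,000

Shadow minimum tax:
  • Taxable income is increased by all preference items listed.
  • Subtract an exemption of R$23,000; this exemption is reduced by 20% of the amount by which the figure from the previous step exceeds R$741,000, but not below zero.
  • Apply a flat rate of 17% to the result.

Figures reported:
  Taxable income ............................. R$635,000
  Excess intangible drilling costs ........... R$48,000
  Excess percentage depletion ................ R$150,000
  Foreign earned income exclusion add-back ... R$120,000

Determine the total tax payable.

R$162,010

Regular income tax:
  R$526,000 × 9% = R$47,340
  R$109,000 × 15% = R$16,350
  → R$63,690

Shadow minimum tax:
  Adjusted income: R$635,000 + R$48,000 + R$150,000 + R$120,000 = R$953,000
  Exemption: 20% × (R$953,000 − R$741,000) = R$42,400 ≥ R$23,000, so the exemption is fully phased out
  Base: R$953,000 − R$0 = R$953,000
  R$953,000 × 17% = R$162,010

R$162,010 > R$63,690, so the shadow minimum tax is the binding amount.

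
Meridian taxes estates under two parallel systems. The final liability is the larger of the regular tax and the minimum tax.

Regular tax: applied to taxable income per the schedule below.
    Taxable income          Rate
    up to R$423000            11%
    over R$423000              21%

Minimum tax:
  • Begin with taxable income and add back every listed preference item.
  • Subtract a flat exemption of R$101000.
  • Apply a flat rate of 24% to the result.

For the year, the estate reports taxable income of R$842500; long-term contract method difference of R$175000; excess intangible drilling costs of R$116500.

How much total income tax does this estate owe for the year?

Minimum tax:
  Adjusted income: R$842500 + R$175000 + R$116500 = R$1134000
  Less exemption R$101000 → base R$1033000
  R$1033000 × 24% = R$247920

Regular tax:
  R$423000 × 11% = R$46530
  R$419500 × 21% = R$88095
  → R$134625

R$247920 > R$134625, so the minimum tax is the binding amount.

R$247920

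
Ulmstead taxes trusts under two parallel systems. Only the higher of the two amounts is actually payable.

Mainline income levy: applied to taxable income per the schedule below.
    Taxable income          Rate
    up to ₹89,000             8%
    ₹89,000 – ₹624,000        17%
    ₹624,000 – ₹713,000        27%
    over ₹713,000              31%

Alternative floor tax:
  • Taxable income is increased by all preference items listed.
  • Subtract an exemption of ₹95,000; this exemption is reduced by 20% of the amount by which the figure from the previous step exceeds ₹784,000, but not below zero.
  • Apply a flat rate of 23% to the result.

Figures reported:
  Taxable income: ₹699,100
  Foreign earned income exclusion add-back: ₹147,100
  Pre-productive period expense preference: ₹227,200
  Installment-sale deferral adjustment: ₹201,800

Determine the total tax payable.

₹293,296

Alternative floor tax:
  Adjusted income: ₹699,100 + ₹147,100 + ₹227,200 + ₹201,800 = ₹1,275,200
  Exemption: 20% × (₹1,275,200 − ₹784,000) = ₹98,240 ≥ ₹95,000, so the exemption is fully phased out
  Base: ₹1,275,200 − ₹0 = ₹1,275,200
  ₹1,275,200 × 23% = ₹293,296

Mainline income levy:
  ₹89,000 × 8% = ₹7,120
  ₹535,000 × 17% = ₹90,950
  ₹75,100 × 27% = ₹20,277
  → ₹118,347

₹293,296 > ₹118,347, so the alternative floor tax is the binding amount.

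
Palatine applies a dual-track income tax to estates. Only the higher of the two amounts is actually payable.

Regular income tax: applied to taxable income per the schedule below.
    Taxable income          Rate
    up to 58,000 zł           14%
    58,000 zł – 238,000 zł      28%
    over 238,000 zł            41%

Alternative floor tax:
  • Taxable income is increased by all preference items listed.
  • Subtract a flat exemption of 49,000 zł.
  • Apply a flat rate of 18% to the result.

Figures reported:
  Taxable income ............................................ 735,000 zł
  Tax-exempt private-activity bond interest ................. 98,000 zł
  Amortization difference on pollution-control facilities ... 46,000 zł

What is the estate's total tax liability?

Alternative floor tax:
  Adjusted income: 735,000 zł + 98,000 zł + 46,000 zł = 879,000 zł
  Less exemption 49,000 zł → base 830,000 zł
  830,000 zł × 18% = 149,400 zł

Regular income tax:
  58,000 zł × 14% = 8,120 zł
  180,000 zł × 28% = 50,400 zł
  497,000 zł × 41% = 203,770 zł
  → 262,290 zł

262,290 zł > 149,400 zł, so the regular income tax governs.

262,290 zł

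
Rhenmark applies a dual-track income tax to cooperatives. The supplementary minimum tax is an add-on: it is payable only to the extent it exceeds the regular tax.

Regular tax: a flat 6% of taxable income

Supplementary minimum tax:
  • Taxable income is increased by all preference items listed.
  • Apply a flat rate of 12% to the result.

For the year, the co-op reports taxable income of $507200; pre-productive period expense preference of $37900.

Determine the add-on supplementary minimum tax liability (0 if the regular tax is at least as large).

Regular tax:
  $507200 × 6% = $30432

Supplementary minimum tax:
  Adjusted income: $507200 + $37900 = $545100
  $545100 × 12% = $65412

Excess of supplementary minimum tax over regular tax: $65412 − $30432 = $34980.

$34980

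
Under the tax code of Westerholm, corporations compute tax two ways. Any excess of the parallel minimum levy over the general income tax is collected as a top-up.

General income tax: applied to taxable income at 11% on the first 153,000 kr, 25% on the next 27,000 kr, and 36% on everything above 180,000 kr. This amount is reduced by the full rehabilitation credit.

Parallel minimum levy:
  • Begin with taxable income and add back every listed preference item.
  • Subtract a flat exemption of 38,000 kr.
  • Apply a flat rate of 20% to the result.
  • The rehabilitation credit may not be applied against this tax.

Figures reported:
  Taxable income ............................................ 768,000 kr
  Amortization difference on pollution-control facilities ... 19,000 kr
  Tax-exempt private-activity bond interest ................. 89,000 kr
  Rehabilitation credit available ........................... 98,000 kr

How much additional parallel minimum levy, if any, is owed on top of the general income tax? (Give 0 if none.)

General income tax:
  153,000 kr × 11% = 16,830 kr
  27,000 kr × 25% = 6,750 kr
  588,000 kr × 36% = 211,680 kr
  → 235,260 kr
  Less rehabilitation credit 98,000 kr → 137,260 kr

Parallel minimum levy:
  Adjusted income: 768,000 kr + 19,000 kr + 89,000 kr = 876,000 kr
  Less exemption 38,000 kr → base 838,000 kr
  838,000 kr × 20% = 167,600 kr

Excess of parallel minimum levy over general income tax: 167,600 kr − 137,260 kr = 30,340 kr.

30,340 kr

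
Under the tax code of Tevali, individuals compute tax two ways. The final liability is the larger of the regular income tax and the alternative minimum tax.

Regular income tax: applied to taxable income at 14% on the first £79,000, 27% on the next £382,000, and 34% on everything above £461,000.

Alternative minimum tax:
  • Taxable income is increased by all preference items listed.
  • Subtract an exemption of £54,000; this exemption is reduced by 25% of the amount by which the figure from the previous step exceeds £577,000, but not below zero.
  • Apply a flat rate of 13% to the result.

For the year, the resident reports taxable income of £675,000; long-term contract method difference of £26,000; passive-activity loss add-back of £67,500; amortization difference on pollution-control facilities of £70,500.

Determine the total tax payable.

£186,960

Regular income tax:
  £79,000 × 14% = £11,060
  £382,000 × 27% = £103,140
  £214,000 × 34% = £72,760
  → £186,960

Alternative minimum tax:
  Adjusted income: £675,000 + £26,000 + £67,500 + £70,500 = £839,000
  Exemption: 25% × (£839,000 − £577,000) = £65,500 ≥ £54,000, so the exemption is fully phased out
  Base: £839,000 − £0 = £839,000
  £839,000 × 13% = £109,070

£186,960 > £109,070, so the regular income tax governs.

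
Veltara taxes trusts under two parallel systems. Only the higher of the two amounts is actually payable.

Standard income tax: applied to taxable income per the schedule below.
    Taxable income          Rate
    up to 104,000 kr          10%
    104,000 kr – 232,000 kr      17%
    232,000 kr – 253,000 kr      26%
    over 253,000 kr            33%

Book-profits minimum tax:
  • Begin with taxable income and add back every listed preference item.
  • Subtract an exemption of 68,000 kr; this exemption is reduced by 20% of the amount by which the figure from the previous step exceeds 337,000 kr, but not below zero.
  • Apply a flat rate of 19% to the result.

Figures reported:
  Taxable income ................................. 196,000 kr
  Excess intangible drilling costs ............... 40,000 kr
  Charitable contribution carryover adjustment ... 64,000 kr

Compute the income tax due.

44,080 kr

Standard income tax:
  104,000 kr × 10% = 10,400 kr
  92,000 kr × 17% = 15,640 kr
  → 26,040 kr

Book-profits minimum tax:
  Adjusted income: 196,000 kr + 40,000 kr + 64,000 kr = 300,000 kr
  Exemption: 300,000 kr ≤ 337,000 kr, so full 68,000 kr applies
  Base: 300,000 kr − 68,000 kr = 232,000 kr
  232,000 kr × 19% = 44,080 kr

44,080 kr > 26,040 kr, so the book-profits minimum tax is the binding amount.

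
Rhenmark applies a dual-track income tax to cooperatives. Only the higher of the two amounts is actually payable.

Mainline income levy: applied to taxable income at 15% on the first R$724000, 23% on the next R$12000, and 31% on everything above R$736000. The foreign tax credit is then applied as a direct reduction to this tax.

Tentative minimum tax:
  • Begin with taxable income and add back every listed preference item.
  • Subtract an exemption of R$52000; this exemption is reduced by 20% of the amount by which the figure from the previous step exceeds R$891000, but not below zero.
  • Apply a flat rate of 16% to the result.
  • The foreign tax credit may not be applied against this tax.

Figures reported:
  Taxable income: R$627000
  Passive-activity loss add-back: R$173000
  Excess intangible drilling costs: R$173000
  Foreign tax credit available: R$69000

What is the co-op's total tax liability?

Mainline income levy:
  R$627000 × 15% = R$94050
  Less foreign tax credit R$69000 → R$25050

Tentative minimum tax:
  Adjusted income: R$627000 + R$173000 + R$173000 = R$973000
  Exemption: R$52000 − 20% × (R$973000 − R$891000) = R$52000 − R$16400 = R$35600
  Base: R$973000 − R$35600 = R$937400
  R$937400 × 16% = R$149984

R$149984 > R$25050, so the tentative minimum tax is the binding amount.

R$149984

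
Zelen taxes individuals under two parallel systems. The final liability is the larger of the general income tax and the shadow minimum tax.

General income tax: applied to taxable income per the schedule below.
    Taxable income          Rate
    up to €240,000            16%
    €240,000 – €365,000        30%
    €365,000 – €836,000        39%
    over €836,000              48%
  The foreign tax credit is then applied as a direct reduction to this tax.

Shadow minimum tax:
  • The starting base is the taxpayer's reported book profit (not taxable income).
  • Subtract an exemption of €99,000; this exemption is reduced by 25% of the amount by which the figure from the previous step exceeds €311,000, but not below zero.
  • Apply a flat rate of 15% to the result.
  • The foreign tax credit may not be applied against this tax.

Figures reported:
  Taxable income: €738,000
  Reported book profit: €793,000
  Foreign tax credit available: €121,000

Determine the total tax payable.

€118,950

Shadow minimum tax:
  Base (reported book profit): €793,000
  Exemption: 25% × (€793,000 − €311,000) = €120,500 ≥ €99,000, so the exemption is fully phased out
  Base: €793,000 − €0 = €793,000
  €793,000 × 15% = €118,950

General income tax:
  €240,000 × 16% = €38,400
  €125,000 × 30% = €37,500
  €373,000 × 39% = €145,470
  → €221,370
  Less foreign tax credit €121,000 → €100,370

€118,950 > €100,370, so the shadow minimum tax is the binding amount.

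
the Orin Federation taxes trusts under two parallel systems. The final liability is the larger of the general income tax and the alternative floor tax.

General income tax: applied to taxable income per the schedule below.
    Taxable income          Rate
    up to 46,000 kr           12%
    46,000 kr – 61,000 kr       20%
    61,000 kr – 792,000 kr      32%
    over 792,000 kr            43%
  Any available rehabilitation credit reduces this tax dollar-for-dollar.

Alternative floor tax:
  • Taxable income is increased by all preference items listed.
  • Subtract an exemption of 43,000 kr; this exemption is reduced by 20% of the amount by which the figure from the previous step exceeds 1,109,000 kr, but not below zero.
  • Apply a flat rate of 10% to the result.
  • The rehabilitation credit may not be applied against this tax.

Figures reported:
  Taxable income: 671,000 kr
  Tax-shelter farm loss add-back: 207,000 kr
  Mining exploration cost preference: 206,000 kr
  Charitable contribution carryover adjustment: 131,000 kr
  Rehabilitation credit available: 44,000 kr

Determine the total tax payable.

159,720 kr

General income tax:
  46,000 kr × 12% = 5,520 kr
  15,000 kr × 20% = 3,000 kr
  610,000 kr × 32% = 195,200 kr
  → 203,720 kr
  Less rehabilitation credit 44,000 kr → 159,720 kr

Alternative floor tax:
  Adjusted income: 671,000 kr + 207,000 kr + 206,000 kr + 131,000 kr = 1,215,000 kr
  Exemption: 43,000 kr − 20% × (1,215,000 kr − 1,109,000 kr) = 43,000 kr − 21,200 kr = 21,800 kr
  Base: 1,215,000 kr − 21,800 kr = 1,193,200 kr
  1,193,200 kr × 10% = 119,320 kr

159,720 kr > 119,320 kr, so the general income tax governs.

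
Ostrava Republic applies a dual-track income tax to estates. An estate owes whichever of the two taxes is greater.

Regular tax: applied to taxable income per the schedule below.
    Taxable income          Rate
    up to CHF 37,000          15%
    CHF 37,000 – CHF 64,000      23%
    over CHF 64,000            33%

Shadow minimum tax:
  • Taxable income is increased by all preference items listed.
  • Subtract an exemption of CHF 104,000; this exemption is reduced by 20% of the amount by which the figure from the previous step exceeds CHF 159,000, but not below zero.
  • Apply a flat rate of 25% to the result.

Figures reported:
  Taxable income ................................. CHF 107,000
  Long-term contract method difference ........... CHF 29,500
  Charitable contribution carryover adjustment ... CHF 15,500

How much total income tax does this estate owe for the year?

CHF 25,950

Regular tax:
  CHF 37,000 × 15% = CHF 5,550
  CHF 27,000 × 23% = CHF 6,210
  CHF 43,000 × 33% = CHF 14,190
  → CHF 25,950

Shadow minimum tax:
  Adjusted income: CHF 107,000 + CHF 29,500 + CHF 15,500 = CHF 152,000
  Exemption: CHF 152,000 ≤ CHF 159,000, so full CHF 104,000 applies
  Base: CHF 152,000 − CHF 104,000 = CHF 48,000
  CHF 48,000 × 25% = CHF 12,000

CHF 25,950 > CHF 12,000, so the regular tax governs.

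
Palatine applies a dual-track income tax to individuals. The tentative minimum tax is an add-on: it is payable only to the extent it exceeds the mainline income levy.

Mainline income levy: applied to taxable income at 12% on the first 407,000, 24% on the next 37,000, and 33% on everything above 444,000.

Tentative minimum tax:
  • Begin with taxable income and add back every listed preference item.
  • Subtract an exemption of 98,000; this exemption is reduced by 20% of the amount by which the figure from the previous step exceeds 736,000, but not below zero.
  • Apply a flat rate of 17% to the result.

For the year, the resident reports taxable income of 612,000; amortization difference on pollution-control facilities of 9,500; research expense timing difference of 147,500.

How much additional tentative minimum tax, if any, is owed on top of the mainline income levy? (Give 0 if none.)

Mainline income levy:
  407,000 × 12% = 48,840
  37,000 × 24% = 8,880
  168,000 × 33% = 55,440
  → 113,160

Tentative minimum tax:
  Adjusted income: 612,000 + 9,500 + 147,500 = 769,000
  Exemption: 98,000 − 20% × (769,000 − 736,000) = 98,000 − 6,600 = 91,400
  Base: 769,000 − 91,400 = 677,600
  677,600 × 17% = 115,192

Excess of tentative minimum tax over mainline income levy: 115,192 − 113,160 = 2,032.

2,032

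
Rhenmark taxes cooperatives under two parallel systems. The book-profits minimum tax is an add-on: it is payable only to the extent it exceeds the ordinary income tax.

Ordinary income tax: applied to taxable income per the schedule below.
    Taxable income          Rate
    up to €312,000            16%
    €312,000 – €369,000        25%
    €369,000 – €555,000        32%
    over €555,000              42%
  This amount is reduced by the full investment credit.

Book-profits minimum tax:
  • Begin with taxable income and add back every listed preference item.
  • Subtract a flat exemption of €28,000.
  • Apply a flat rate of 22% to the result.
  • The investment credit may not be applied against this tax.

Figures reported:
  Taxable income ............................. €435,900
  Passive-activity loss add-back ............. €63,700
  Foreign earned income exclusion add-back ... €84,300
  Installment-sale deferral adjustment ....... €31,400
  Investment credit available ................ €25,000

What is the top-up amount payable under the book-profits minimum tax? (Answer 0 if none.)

Book-profits minimum tax:
  Adjusted income: €435,900 + €63,700 + €84,300 + €31,400 = €615,300
  Less exemption €28,000 → base €587,300
  €587,300 × 22% = €129,206

Ordinary income tax:
  €312,000 × 16% = €49,920
  €57,000 × 25% = €14,250
  €66,900 × 32% = €21,408
  → €85,578
  Less investment credit €25,000 → €60,578

Excess of book-profits minimum tax over ordinary income tax: €129,206 − €60,578 = €68,628.

€68,628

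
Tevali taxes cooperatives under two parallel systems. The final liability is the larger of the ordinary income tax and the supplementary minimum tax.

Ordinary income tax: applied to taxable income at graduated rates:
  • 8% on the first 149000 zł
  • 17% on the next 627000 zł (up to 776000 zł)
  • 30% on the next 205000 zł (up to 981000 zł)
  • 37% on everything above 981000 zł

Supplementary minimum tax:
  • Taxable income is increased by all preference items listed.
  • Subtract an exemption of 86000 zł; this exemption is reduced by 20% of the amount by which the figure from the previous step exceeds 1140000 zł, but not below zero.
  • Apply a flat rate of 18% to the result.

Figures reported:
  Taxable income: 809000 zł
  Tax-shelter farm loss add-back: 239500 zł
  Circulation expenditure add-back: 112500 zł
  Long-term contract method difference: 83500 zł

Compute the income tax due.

Ordinary income tax:
  149000 zł × 8% = 11920 zł
  627000 zł × 17% = 106590 zł
  33000 zł × 30% = 9900 zł
  → 128410 zł

Supplementary minimum tax:
  Adjusted income: 809000 zł + 239500 zł + 112500 zł + 83500 zł = 1244500 zł
  Exemption: 86000 zł − 20% × (1244500 zł − 1140000 zł) = 86000 zł − 20900 zł = 65100 zł
  Base: 1244500 zł − 65100 zł = 1179400 zł
  1179400 zł × 18% = 212292 zł

212292 zł > 128410 zł, so the supplementary minimum tax is the binding amount.

212292 zł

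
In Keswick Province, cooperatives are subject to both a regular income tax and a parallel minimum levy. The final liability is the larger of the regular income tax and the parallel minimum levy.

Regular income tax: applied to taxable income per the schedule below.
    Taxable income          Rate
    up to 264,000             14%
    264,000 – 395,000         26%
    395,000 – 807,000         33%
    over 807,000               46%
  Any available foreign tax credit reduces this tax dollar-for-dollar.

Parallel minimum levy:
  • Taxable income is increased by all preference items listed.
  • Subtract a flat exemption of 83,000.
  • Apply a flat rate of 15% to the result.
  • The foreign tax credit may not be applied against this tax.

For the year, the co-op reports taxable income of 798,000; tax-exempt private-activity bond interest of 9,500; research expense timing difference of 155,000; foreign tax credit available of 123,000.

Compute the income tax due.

131,925

Regular income tax:
  264,000 × 14% = 36,960
  131,000 × 26% = 34,060
  403,000 × 33% = 132,990
  → 204,010
  Less foreign tax credit 123,000 → 81,010

Parallel minimum levy:
  Adjusted income: 798,000 + 9,500 + 155,000 = 962,500
  Less exemption 83,000 → base 879,500
  879,500 × 15% = 131,925

131,925 > 81,010, so the parallel minimum levy is the binding amount.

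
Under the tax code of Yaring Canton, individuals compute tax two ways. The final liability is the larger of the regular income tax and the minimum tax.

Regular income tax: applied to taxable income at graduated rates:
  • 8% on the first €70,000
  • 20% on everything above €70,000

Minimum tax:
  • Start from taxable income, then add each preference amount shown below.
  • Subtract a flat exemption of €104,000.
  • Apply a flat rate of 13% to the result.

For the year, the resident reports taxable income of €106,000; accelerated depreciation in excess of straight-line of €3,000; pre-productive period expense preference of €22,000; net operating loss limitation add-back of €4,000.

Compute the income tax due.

Regular income tax:
  €70,000 × 8% = €5,600
  €36,000 × 20% = €7,200
  → €12,800

Minimum tax:
  Adjusted income: €106,000 + €3,000 + €22,000 + €4,000 = €135,000
  Less exemption €104,000 → base €31,000
  €31,000 × 13% = €4,030

€12,800 > €4,030, so the regular income tax governs.

€12,800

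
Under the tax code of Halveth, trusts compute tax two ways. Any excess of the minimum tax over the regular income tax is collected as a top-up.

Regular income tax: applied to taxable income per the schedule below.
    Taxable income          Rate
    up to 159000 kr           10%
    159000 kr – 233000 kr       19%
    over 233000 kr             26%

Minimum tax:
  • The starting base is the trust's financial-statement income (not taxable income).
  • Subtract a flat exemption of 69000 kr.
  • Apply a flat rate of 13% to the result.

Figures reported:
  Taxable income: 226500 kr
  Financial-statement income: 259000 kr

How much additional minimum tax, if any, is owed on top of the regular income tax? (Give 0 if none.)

Regular income tax:
  159000 kr × 10% = 15900 kr
  67500 kr × 19% = 12825 kr
  → 28725 kr

Minimum tax:
  Base (financial-statement income): 259000 kr
  Less exemption 69000 kr → base 190000 kr
  190000 kr × 13% = 24700 kr

24700 kr ≤ 28725 kr, so no add-on is due.

0 kr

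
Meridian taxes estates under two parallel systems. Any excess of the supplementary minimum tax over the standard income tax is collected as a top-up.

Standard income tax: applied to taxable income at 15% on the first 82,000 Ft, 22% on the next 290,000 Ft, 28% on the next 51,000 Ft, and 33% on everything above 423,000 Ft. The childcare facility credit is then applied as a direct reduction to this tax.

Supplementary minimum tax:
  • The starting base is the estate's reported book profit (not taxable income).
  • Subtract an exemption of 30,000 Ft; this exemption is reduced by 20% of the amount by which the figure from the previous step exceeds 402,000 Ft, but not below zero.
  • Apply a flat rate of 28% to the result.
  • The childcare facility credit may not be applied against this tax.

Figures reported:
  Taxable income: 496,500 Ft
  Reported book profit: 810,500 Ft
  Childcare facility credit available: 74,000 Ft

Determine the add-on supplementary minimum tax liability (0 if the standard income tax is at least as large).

Standard income tax:
  82,000 Ft × 15% = 12,300 Ft
  290,000 Ft × 22% = 63,800 Ft
  51,000 Ft × 28% = 14,280 Ft
  73,500 Ft × 33% = 24,255 Ft
  → 114,635 Ft
  Less childcare facility credit 74,000 Ft → 40,635 Ft

Supplementary minimum tax:
  Base (reported book profit): 810,500 Ft
  Exemption: 20% × (810,500 Ft − 402,000 Ft) = 81,700 Ft ≥ 30,000 Ft, so the exemption is fully phased out
  Base: 810,500 Ft − 0 Ft = 810,500 Ft
  810,500 Ft × 28% = 226,940 Ft

Excess of supplementary minimum tax over standard income tax: 226,940 Ft − 40,635 Ft = 186,305 Ft.

186,305 Ft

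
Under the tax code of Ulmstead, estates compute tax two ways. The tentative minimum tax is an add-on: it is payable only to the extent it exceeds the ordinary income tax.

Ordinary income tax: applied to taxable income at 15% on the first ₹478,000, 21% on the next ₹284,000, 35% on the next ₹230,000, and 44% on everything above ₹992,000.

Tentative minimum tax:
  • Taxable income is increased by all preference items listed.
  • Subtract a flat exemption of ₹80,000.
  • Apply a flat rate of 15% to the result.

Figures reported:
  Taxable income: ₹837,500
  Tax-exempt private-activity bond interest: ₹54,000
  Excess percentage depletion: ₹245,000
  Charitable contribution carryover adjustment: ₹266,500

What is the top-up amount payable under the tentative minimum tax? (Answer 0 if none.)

₹40,685

Ordinary income tax:
  ₹478,000 × 15% = ₹71,700
  ₹284,000 × 21% = ₹59,640
  ₹75,500 × 35% = ₹26,425
  → ₹157,765

Tentative minimum tax:
  Adjusted income: ₹837,500 + ₹54,000 + ₹245,000 + ₹266,500 = ₹1,403,000
  Less exemption ₹80,000 → base ₹1,323,000
  ₹1,323,000 × 15% = ₹198,450

Excess of tentative minimum tax over ordinary income tax: ₹198,450 − ₹157,765 = ₹40,685.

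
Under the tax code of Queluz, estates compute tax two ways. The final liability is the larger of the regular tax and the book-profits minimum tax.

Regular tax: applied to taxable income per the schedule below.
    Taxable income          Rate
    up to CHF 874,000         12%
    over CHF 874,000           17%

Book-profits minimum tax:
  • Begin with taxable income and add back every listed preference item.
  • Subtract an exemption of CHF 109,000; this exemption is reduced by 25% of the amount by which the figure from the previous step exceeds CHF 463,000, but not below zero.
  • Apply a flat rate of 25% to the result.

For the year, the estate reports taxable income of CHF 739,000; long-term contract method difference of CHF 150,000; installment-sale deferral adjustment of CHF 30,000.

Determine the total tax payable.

Regular tax:
  CHF 739,000 × 12% = CHF 88,680

Book-profits minimum tax:
  Adjusted income: CHF 739,000 + CHF 150,000 + CHF 30,000 = CHF 919,000
  Exemption: 25% × (CHF 919,000 − CHF 463,000) = CHF 114,000 ≥ CHF 109,000, so the exemption is fully phased out
  Base: CHF 919,000 − CHF 0 = CHF 919,000
  CHF 919,000 × 25% = CHF 229,750

CHF 229,750 > CHF 88,680, so the book-profits minimum tax is the binding amount.

CHF 229,750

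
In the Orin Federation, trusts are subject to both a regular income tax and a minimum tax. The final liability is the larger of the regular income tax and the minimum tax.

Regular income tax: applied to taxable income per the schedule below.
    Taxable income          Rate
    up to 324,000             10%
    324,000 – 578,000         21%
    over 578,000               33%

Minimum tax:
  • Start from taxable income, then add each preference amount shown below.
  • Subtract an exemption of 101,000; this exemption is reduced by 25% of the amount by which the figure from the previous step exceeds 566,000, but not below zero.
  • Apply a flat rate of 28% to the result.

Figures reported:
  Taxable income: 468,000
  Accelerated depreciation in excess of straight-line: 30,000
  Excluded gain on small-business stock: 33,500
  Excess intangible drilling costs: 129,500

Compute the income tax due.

163,450

Minimum tax:
  Adjusted income: 468,000 + 30,000 + 33,500 + 129,500 = 661,000
  Exemption: 101,000 − 25% × (661,000 − 566,000) = 101,000 − 23,750 = 77,250
  Base: 661,000 − 77,250 = 583,750
  583,750 × 28% = 163,450

Regular income tax:
  324,000 × 10% = 32,400
  144,000 × 21% = 30,240
  → 62,640

163,450 > 62,640, so the minimum tax is the binding amount.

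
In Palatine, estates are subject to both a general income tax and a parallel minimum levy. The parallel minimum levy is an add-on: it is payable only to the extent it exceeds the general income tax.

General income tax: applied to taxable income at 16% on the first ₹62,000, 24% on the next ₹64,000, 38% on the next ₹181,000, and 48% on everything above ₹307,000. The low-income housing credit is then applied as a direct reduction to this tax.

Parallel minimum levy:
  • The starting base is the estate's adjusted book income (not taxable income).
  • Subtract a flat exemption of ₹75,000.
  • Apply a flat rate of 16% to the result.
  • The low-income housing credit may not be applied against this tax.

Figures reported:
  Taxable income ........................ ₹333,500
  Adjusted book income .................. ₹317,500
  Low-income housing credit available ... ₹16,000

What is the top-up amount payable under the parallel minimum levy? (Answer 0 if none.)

₹0

General income tax:
  ₹62,000 × 16% = ₹9,920
  ₹64,000 × 24% = ₹15,360
  ₹181,000 × 38% = ₹68,780
  ₹26,500 × 48% = ₹12,720
  → ₹106,780
  Less low-income housing credit ₹16,000 → ₹90,780

Parallel minimum levy:
  Base (adjusted book income): ₹317,500
  Less exemption ₹75,000 → base ₹242,500
  ₹242,500 × 16% = ₹38,800

₹38,800 ≤ ₹90,780, so no add-on is due.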